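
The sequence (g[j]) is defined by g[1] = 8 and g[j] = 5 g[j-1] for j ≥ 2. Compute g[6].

25000

g[2] = 5*8 = 40
g[3] = 5*40 = 200
g[4] = 5*200 = 1000
g[5] = 5*1000 = 5000
g[6] = 5*5000 = 25000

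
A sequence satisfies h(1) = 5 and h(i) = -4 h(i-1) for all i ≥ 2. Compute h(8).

-81920

h(2) = -4·5 = -20
h(3) = -4·(-20) = 80
h(4) = -4·80 = -320
h(5) = -4·(-320) = 1280
h(6) = -4·1280 = -5120
h(7) = -4·(-5120) = 20480
h(8) = -4·20480 = -81920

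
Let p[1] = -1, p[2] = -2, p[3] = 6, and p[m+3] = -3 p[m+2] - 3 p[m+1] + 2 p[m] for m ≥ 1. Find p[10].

874

p[4] = -3*6 - 3*(-2) + 2*(-1) = -14
p[5] = -3*(-14) - 3*6 + 2*(-2) = 20
p[6] = -3*20 - 3*(-14) + 2*6 = -6
p[7] = -3*(-6) - 3*20 + 2*(-14) = -70
p[8] = -3*(-70) - 3*(-6) + 2*20 = 268
p[9] = -3*268 - 3*(-70) + 2*(-6) = -606
p[10] = -3*(-606) - 3*268 + 2*(-70) = 874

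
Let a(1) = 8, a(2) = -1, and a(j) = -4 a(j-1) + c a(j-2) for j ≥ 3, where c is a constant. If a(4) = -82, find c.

2

a(3) = 4 + 8c
a(4) = -16 - 33c
So -16 - 33c = -82, giving c = 2.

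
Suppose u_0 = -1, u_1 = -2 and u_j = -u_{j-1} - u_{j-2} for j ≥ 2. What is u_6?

u_2 = -(-2) - (-1) = 3
u_3 = -3 - (-2) = -1
u_4 = -(-1) - 3 = -2
u_5 = -(-2) - (-1) = 3
u_6 = -3 - (-2) = -1

-1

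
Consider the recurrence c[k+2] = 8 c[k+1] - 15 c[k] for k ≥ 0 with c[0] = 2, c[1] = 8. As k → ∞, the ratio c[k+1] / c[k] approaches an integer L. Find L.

The characteristic equation is r^2 - 8r + 15 = 0, which factors as (r - 5)(r - 3) = 0.
So the roots are 5 and 3. Since |5| > |3| and the coefficient of 5^k is non-zero, the ratio tends to 5.

5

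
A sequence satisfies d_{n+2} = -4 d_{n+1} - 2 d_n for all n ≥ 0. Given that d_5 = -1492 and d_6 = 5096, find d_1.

Rearranging, d_{n-2} = (d_n + 4 d_{n-1}) / -2.
d_4 = (5096 + 4·(-1492)) / -2 = -872/-2 = 436
d_3 = (-1492 + 4·436) / -2 = 252/-2 = -126
d_2 = (436 + 4·(-126)) / -2 = -68/-2 = 34
d_1 = (-126 + 4·34) / -2 = 10/-2 = -5

-5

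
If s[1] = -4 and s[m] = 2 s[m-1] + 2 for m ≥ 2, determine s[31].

The fixed point is 2/(1 - 2) = -2, so s[m] + 2 = 2(s[m-1] + 2).
Hence s[m] = -2·2^{m-1} - 2.
s[31] = -2·2^{30} - 2 = -2·1073741824 - 2 = -2147483650.

-2147483650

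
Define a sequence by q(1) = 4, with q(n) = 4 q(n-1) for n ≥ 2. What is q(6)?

q(2) = 4(4) = 16
q(3) = 4(16) = 64
q(4) = 4(64) = 256
q(5) = 4(256) = 1024
q(6) = 4(1024) = 4096

4096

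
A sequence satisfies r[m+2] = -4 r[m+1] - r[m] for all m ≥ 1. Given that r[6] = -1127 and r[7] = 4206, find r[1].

Rearranging, r[m-2] = -(r[m] + 4 r[m-1]).
r[5] = -(4206 + 4(-1127)) = 302
r[4] = -(-1127 + 4(302)) = -81
r[3] = -(302 + 4(-81)) = 22
r[2] = -(-81 + 4(22)) = -7
r[1] = -(22 + 4(-7)) = 6

6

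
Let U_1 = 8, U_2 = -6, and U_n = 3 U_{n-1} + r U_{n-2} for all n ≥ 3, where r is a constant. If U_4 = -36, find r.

1

U_3 = -18 + 8r
U_4 = -54 + 18r
So -54 + 18r = -36, giving r = 1.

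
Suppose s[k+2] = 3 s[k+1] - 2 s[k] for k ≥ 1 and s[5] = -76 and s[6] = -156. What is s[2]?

Rearranging, s[k-2] = (s[k] - 3 s[k-1]) / -2.
s[4] = (-156 - 3(-76)) / -2 = 72/-2 = -36
s[3] = (-76 - 3(-36)) / -2 = 32/-2 = -16
s[2] = (-36 - 3(-16)) / -2 = 12/-2 = -6

-6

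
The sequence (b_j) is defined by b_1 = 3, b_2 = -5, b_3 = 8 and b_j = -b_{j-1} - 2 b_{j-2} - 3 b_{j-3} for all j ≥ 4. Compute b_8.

b_4 = -8 - 2*(-5) - 3*3 = -7
b_5 = -(-7) - 2*8 - 3*(-5) = 6
b_6 = -6 - 2*(-7) - 3*8 = -16
b_7 = -(-16) - 2*6 - 3*(-7) = 25
b_8 = -25 - 2*(-16) - 3*6 = -11

-11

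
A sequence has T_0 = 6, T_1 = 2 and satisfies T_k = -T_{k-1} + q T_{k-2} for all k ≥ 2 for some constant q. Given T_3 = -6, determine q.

2

T_2 = -2 + 6q
T_3 = 2 - 4q
So 2 - 4q = -6, giving q = 2.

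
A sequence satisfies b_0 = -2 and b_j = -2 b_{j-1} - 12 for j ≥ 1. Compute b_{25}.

-67108868

The fixed point is -12/(1 + 2) = -4, so b_j + 4 = -2(b_{j-1} + 4).
Hence b_j = 2·(-2)^j - 4.
b_{25} = 2·(-2)^{25} - 4 = 2·-33554432 - 4 = -67108868.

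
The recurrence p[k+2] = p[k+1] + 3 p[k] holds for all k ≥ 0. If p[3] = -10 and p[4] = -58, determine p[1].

Rearranging, p[k-2] = (p[k] - p[k-1]) / 3.
p[2] = (-58 - (-10)) / 3 = -48/3 = -16
p[1] = (-10 - (-16)) / 3 = 6/3 = 2

2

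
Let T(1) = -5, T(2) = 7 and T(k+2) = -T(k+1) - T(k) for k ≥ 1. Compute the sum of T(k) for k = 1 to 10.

-5

T(3) = -7 - (-5) = -2
T(4) = -(-2) - 7 = -5
T(5) = -(-5) - (-2) = 7
T(6) = -7 - (-5) = -2
T(7) = -(-2) - 7 = -5
T(8) = -(-5) - (-2) = 7
T(9) = -7 - (-5) = -2
T(10) = -(-2) - 7 = -5
Sum = (-5) + 7 + (-2) + (-5) + 7 + (-2) + (-5) + 7 + (-2) + (-5) = -5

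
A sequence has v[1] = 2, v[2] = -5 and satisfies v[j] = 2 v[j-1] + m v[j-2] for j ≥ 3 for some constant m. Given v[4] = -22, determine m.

v[3] = -10 + 2m
v[4] = -20 - m
So -20 - m = -22, giving m = 2.

2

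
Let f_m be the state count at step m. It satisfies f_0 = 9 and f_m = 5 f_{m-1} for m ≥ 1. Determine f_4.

5625

f_1 = 5(9) = 45
f_2 = 5(45) = 225
f_3 = 5(225) = 1125
f_4 = 5(1125) = 5625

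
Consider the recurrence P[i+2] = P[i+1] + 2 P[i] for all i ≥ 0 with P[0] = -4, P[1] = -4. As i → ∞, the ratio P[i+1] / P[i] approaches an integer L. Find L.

The characteristic equation is r^2 - r - 2 = 0, which factors as (r - 2)(r + 1) = 0.
So the roots are 2 and -1. Since |2| > |-1| and the coefficient of 2^i is non-zero, the ratio tends to 2.

2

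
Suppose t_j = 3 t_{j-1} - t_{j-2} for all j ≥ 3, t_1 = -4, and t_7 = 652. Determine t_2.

Let t_2 = z.
t_3 = 4 + 3z
t_4 = 12 + 8z
t_5 = 32 + 21z
t_6 = 84 + 55z
t_7 = 220 + 144z
So 220 + 144z = 652, giving z = 3.

3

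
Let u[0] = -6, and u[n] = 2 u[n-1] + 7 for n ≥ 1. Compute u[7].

121

u[1] = 2*(-6) + 7 = -5
u[2] = 2*(-5) + 7 = -3
u[3] = 2*(-3) + 7 = 1
u[4] = 2*1 + 7 = 9
u[5] = 2*9 + 7 = 25
u[6] = 2*25 + 7 = 57
u[7] = 2*57 + 7 = 121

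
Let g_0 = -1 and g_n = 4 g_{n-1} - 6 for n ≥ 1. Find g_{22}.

The fixed point is -6/(1 - 4) = 2, so g_n - 2 = 4(g_{n-1} - 2).
Hence g_n = -3·4^n + 2.
g_{22} = -3·4^{22} + 2 = -3·17592186044416 + 2 = -52776558133246.

-52776558133246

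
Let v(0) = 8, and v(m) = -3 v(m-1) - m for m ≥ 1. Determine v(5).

v(1) = -3*8 - 1 = -25
v(2) = -3*(-25) - 2 = 73
v(3) = -3*73 - 3 = -222
v(4) = -3*(-222) - 4 = 662
v(5) = -3*662 - 5 = -1991

-1991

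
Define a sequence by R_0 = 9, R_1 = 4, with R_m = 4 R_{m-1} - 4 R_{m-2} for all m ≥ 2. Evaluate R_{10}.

R_2 = 4*4 - 4*9 = -20
R_3 = 4*(-20) - 4*4 = -96
R_4 = 4*(-96) - 4*(-20) = -304
R_5 = 4*(-304) - 4*(-96) = -832
R_6 = 4*(-832) - 4*(-304) = -2112
R_7 = 4*(-2112) - 4*(-832) = -5120
R_8 = 4*(-5120) - 4*(-2112) = -12032
R_9 = 4*(-12032) - 4*(-5120) = -27648
R_{10} = 4*(-27648) - 4*(-12032) = -62464

-62464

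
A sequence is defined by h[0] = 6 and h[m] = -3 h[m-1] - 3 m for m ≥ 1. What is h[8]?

43050

h[1] = -3*6 - 3 = -21
h[2] = -3*(-21) - 6 = 57
h[3] = -3*57 - 9 = -180
h[4] = -3*(-180) - 12 = 528
h[5] = -3*528 - 15 = -1599
h[6] = -3*(-1599) - 18 = 4779
h[7] = -3*4779 - 21 = -14358
h[8] = -3*(-14358) - 24 = 43050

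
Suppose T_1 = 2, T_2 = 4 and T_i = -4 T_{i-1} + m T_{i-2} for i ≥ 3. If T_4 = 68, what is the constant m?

T_3 = -16 + 2m
T_4 = 64 - 4m
So 64 - 4m = 68, giving m = -1.

-1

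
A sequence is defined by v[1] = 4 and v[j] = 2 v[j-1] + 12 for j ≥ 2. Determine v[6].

500

v[2] = 2(4) + 12 = 20
v[3] = 2(20) + 12 = 52
v[4] = 2(52) + 12 = 116
v[5] = 2(116) + 12 = 244
v[6] = 2(244) + 12 = 500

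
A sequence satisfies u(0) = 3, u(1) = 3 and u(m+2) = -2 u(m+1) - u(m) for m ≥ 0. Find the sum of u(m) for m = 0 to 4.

u(2) = -2·3 - 3 = -9
u(3) = -2·(-9) - 3 = 15
u(4) = -2·15 - (-9) = -21
Sum = 3 + 3 + (-9) + 15 + (-21) = -9

-9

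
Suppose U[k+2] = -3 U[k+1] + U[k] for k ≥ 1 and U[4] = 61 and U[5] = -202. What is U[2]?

4

Rearranging, U[k-2] = U[k] + 3 U[k-1].
U[3] = -202 + 3*61 = -19
U[2] = 61 + 3*(-19) = 4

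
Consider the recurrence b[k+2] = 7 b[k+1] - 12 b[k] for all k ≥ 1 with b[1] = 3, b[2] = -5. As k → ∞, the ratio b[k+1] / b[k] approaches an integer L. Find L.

4

The characteristic equation is r^2 - 7r + 12 = 0, which factors as (r - 4)(r - 3) = 0.
So the roots are 4 and 3. Since |4| > |3| and the coefficient of 4^k is non-zero, the ratio tends to 4.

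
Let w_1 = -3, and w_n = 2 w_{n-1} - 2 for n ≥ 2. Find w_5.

-78

w_2 = 2·(-3) - 2 = -8
w_3 = 2·(-8) - 2 = -18
w_4 = 2·(-18) - 2 = -38
w_5 = 2·(-38) - 2 = -78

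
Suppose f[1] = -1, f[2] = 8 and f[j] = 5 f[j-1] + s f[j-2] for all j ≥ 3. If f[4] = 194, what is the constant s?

-2

f[3] = 40 - s
f[4] = 200 + 3s
So 200 + 3s = 194, giving s = -2.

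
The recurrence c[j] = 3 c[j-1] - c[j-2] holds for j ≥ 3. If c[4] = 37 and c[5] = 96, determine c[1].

9

Rearranging, c[j-2] = -(c[j] - 3 c[j-1]).
c[3] = -(96 - 3·37) = 15
c[2] = -(37 - 3·15) = 8
c[1] = -(15 - 3·8) = 9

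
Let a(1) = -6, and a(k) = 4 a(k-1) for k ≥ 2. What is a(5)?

-1536

a(2) = 4*(-6) = -24
a(3) = 4*(-24) = -96
a(4) = 4*(-96) = -384
a(5) = 4*(-384) = -1536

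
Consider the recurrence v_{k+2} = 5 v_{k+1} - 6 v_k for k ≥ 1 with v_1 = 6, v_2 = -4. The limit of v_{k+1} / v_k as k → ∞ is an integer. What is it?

3

The characteristic equation is r^2 - 5r + 6 = 0, which factors as (r - 3)(r - 2) = 0.
So the roots are 3 and 2. Since |3| > |2| and the coefficient of 3^k is non-zero, the ratio tends to 3.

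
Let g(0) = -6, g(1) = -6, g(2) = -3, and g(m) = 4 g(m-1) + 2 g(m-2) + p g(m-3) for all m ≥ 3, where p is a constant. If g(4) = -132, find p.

g(3) = -24 - 6p
g(4) = -102 - 30p
So -102 - 30p = -132, giving p = 1.

1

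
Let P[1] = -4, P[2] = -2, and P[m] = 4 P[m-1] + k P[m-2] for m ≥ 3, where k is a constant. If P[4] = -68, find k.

2

P[3] = -8 - 4k
P[4] = -32 - 18k
So -32 - 18k = -68, giving k = 2.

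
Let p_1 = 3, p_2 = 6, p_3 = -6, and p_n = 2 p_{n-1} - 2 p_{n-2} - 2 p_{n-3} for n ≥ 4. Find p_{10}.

456

p_4 = 2*(-6) - 2*6 - 2*3 = -30
p_5 = 2*(-30) - 2*(-6) - 2*6 = -60
p_6 = 2*(-60) - 2*(-30) - 2*(-6) = -48
p_7 = 2*(-48) - 2*(-60) - 2*(-30) = 84
p_8 = 2*84 - 2*(-48) - 2*(-60) = 384
p_9 = 2*384 - 2*84 - 2*(-48) = 696
p_{10} = 2*696 - 2*384 - 2*84 = 456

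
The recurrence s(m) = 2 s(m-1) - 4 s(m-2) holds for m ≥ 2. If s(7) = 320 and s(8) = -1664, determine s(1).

Rearranging, s(m-2) = (s(m) - 2 s(m-1)) / -4.
s(6) = (-1664 - 2·320) / -4 = -2304/-4 = 576
s(5) = (320 - 2·576) / -4 = -832/-4 = 208
s(4) = (576 - 2·208) / -4 = 160/-4 = -40
s(3) = (208 - 2·(-40)) / -4 = 288/-4 = -72
s(2) = (-40 - 2·(-72)) / -4 = 104/-4 = -26
s(1) = (-72 - 2·(-26)) / -4 = -20/-4 = 5

5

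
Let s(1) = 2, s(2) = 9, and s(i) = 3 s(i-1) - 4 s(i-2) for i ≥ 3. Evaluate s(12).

8853

s(3) = 3·9 - 4·2 = 19
s(4) = 3·19 - 4·9 = 21
s(5) = 3·21 - 4·19 = -13
s(6) = 3·(-13) - 4·21 = -123
s(7) = 3·(-123) - 4·(-13) = -317
s(8) = 3·(-317) - 4·(-123) = -459
s(9) = 3·(-459) - 4·(-317) = -109
s(10) = 3·(-109) - 4·(-459) = 1509
s(11) = 3·1509 - 4·(-109) = 4963
s(12) = 3·4963 - 4·1509 = 8853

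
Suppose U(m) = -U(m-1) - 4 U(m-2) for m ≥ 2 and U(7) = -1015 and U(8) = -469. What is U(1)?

Rearranging, U(m-2) = (U(m) + U(m-1)) / -4.
U(6) = (-469 + (-1015)) / -4 = -1484/-4 = 371
U(5) = (-1015 + 371) / -4 = -644/-4 = 161
U(4) = (371 + 161) / -4 = 532/-4 = -133
U(3) = (161 + (-133)) / -4 = 28/-4 = -7
U(2) = (-133 + (-7)) / -4 = -140/-4 = 35
U(1) = (-7 + 35) / -4 = 28/-4 = -7

-7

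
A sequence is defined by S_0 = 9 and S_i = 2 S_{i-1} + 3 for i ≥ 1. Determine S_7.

1533

S_1 = 2(9) + 3 = 21
S_2 = 2(21) + 3 = 45
S_3 = 2(45) + 3 = 93
S_4 = 2(93) + 3 = 189
S_5 = 2(189) + 3 = 381
S_6 = 2(381) + 3 = 765
S_7 = 2(765) + 3 = 1533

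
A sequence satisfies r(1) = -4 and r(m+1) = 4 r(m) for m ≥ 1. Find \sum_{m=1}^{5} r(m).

-1364

r(2) = 4(-4) = -16
r(3) = 4(-16) = -64
r(4) = 4(-64) = -256
r(5) = 4(-256) = -1024
Sum = (-4) + (-16) + (-64) + (-256) + (-1024) = -1364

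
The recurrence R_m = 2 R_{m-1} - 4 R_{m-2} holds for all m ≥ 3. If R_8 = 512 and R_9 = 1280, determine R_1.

-1

Rearranging, R_{m-2} = (R_m - 2 R_{m-1}) / -4.
R_7 = (1280 - 2*512) / -4 = 256/-4 = -64
R_6 = (512 - 2*(-64)) / -4 = 640/-4 = -160
R_5 = (-64 - 2*(-160)) / -4 = 256/-4 = -64
R_4 = (-160 - 2*(-64)) / -4 = -32/-4 = 8
R_3 = (-64 - 2*8) / -4 = -80/-4 = 20
R_2 = (8 - 2*20) / -4 = -32/-4 = 8
R_1 = (20 - 2*8) / -4 = 4/-4 = -1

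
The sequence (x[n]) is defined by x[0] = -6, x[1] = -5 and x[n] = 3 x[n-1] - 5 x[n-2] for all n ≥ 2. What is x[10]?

x[2] = 3(-5) - 5(-6) = 15
x[3] = 3(15) - 5(-5) = 70
x[4] = 3(70) - 5(15) = 135
x[5] = 3(135) - 5(70) = 55
x[6] = 3(55) - 5(135) = -510
x[7] = 3(-510) - 5(55) = -1805
x[8] = 3(-1805) - 5(-510) = -2865
x[9] = 3(-2865) - 5(-1805) = 430
x[10] = 3(430) - 5(-2865) = 15615

15615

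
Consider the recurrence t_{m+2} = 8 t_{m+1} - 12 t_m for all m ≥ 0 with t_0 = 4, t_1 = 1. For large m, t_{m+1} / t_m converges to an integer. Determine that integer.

6

The characteristic equation is r^2 - 8r + 12 = 0, which factors as (r - 6)(r - 2) = 0.
So the roots are 6 and 2. Since |6| > |2| and the coefficient of 6^m is non-zero, the ratio tends to 6.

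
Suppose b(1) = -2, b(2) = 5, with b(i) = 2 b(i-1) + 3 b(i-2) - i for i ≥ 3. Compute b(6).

81

b(3) = 2(5) + 3(-2) - 3 = 1
b(4) = 2(1) + 3(5) - 4 = 13
b(5) = 2(13) + 3(1) - 5 = 24
b(6) = 2(24) + 3(13) - 6 = 81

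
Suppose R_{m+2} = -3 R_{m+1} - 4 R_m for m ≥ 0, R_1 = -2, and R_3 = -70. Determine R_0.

-5

Let R_0 = y.
R_2 = 6 - 4y
R_3 = -10 + 12y
So -10 + 12y = -70, giving y = -5.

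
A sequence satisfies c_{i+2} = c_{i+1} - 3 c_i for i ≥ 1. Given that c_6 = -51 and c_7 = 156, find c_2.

Rearranging, c_{i-2} = (c_i - c_{i-1}) / -3.
c_5 = (156 - (-51)) / -3 = 207/-3 = -69
c_4 = (-51 - (-69)) / -3 = 18/-3 = -6
c_3 = (-69 - (-6)) / -3 = -63/-3 = 21
c_2 = (-6 - 21) / -3 = -27/-3 = 9

9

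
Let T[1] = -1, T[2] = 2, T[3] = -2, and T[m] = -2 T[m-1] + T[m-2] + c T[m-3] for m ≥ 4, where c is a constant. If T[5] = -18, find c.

T[4] = 6 - c
T[5] = -14 + 4c
So -14 + 4c = -18, giving c = -1.

-1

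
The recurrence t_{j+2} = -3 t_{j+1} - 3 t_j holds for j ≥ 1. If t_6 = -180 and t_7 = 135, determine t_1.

-5

Rearranging, t_{j-2} = (t_j + 3 t_{j-1}) / -3.
t_5 = (135 + 3(-180)) / -3 = -405/-3 = 135
t_4 = (-180 + 3(135)) / -3 = 225/-3 = -75
t_3 = (135 + 3(-75)) / -3 = -90/-3 = 30
t_2 = (-75 + 3(30)) / -3 = 15/-3 = -5
t_1 = (30 + 3(-5)) / -3 = 15/-3 = -5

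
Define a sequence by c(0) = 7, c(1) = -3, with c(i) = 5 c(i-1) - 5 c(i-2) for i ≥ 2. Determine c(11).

c(2) = 5(-3) - 5(7) = -50
c(3) = 5(-50) - 5(-3) = -235
c(4) = 5(-235) - 5(-50) = -925
c(5) = 5(-925) - 5(-235) = -3450
c(6) = 5(-3450) - 5(-925) = -12625
c(7) = 5(-12625) - 5(-3450) = -45875
c(8) = 5(-45875) - 5(-12625) = -166250
c(9) = 5(-166250) - 5(-45875) = -601875
c(10) = 5(-601875) - 5(-166250) = -2178125
c(11) = 5(-2178125) - 5(-601875) = -7881250

-7881250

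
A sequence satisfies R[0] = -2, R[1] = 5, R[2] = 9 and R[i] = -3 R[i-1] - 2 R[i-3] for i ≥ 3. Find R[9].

-20531

R[3] = -3·9 - 2·(-2) = -23
R[4] = -3·(-23) - 2·5 = 59
R[5] = -3·59 - 2·9 = -195
R[6] = -3·(-195) - 2·(-23) = 631
R[7] = -3·631 - 2·59 = -2011
R[8] = -3·(-2011) - 2·(-195) = 6423
R[9] = -3·6423 - 2·631 = -20531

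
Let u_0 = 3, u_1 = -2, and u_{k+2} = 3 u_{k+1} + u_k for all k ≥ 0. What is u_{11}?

u_2 = 3*(-2) + 3 = -3
u_3 = 3*(-3) + (-2) = -11
u_4 = 3*(-11) + (-3) = -36
u_5 = 3*(-36) + (-11) = -119
u_6 = 3*(-119) + (-36) = -393
u_7 = 3*(-393) + (-119) = -1298
u_8 = 3*(-1298) + (-393) = -4287
u_9 = 3*(-4287) + (-1298) = -14159
u_{10} = 3*(-14159) + (-4287) = -46764
u_{11} = 3*(-46764) + (-14159) = -154451

-154451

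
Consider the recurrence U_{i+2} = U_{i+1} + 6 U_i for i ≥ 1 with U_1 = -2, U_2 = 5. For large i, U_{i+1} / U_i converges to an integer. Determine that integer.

The characteristic equation is r^2 - r - 6 = 0, which factors as (r - 3)(r + 2) = 0.
So the roots are 3 and -2. Since |3| > |-2| and the coefficient of 3^i is non-zero, the ratio tends to 3.

3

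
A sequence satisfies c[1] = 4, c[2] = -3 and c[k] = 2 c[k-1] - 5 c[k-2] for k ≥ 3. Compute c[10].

c[3] = 2·(-3) - 5·4 = -26
c[4] = 2·(-26) - 5·(-3) = -37
c[5] = 2·(-37) - 5·(-26) = 56
c[6] = 2·56 - 5·(-37) = 297
c[7] = 2·297 - 5·56 = 314
c[8] = 2·314 - 5·297 = -857
c[9] = 2·(-857) - 5·314 = -3284
c[10] = 2·(-3284) - 5·(-857) = -2283

-2283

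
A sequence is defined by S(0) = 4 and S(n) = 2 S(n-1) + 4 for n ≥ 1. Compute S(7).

1020

S(1) = 2(4) + 4 = 12
S(2) = 2(12) + 4 = 28
S(3) = 2(28) + 4 = 60
S(4) = 2(60) + 4 = 124
S(5) = 2(124) + 4 = 252
S(6) = 2(252) + 4 = 508
S(7) = 2(508) + 4 = 1020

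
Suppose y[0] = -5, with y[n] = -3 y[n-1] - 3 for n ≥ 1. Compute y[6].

-3099

y[1] = -3(-5) - 3 = 12
y[2] = -3(12) - 3 = -39
y[3] = -3(-39) - 3 = 114
y[4] = -3(114) - 3 = -345
y[5] = -3(-345) - 3 = 1032
y[6] = -3(1032) - 3 = -3099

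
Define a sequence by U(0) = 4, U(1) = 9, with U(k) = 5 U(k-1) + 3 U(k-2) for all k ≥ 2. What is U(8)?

1632009

U(2) = 5·9 + 3·4 = 57
U(3) = 5·57 + 3·9 = 312
U(4) = 5·312 + 3·57 = 1731
U(5) = 5·1731 + 3·312 = 9591
U(6) = 5·9591 + 3·1731 = 53148
U(7) = 5·53148 + 3·9591 = 294513
U(8) = 5·294513 + 3·53148 = 1632009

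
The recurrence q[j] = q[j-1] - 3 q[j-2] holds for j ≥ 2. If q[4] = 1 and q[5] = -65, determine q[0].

-4

Rearranging, q[j-2] = (q[j] - q[j-1]) / -3.
q[3] = (-65 - 1) / -3 = -66/-3 = 22
q[2] = (1 - 22) / -3 = -21/-3 = 7
q[1] = (22 - 7) / -3 = 15/-3 = -5
q[0] = (7 - (-5)) / -3 = 12/-3 = -4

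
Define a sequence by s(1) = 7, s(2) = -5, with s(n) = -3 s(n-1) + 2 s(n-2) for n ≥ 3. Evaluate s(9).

56077

s(3) = -3(-5) + 2(7) = 29
s(4) = -3(29) + 2(-5) = -97
s(5) = -3(-97) + 2(29) = 349
s(6) = -3(349) + 2(-97) = -1241
s(7) = -3(-1241) + 2(349) = 4421
s(8) = -3(4421) + 2(-1241) = -15745
s(9) = -3(-15745) + 2(4421) = 56077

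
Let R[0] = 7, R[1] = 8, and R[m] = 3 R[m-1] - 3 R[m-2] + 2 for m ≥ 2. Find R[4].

-34

R[2] = 3(8) - 3(7) + 2 = 5
R[3] = 3(5) - 3(8) + 2 = -7
R[4] = 3(-7) - 3(5) + 2 = -34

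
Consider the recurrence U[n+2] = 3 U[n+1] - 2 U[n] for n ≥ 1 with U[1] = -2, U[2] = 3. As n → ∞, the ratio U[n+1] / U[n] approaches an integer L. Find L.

The characteristic equation is r^2 - 3r + 2 = 0, which factors as (r - 2)(r - 1) = 0.
So the roots are 2 and 1. Since |2| > |1| and the coefficient of 2^n is non-zero, the ratio tends to 2.

2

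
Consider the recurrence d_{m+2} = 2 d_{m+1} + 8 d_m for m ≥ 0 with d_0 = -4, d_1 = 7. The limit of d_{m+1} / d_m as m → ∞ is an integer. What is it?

4

The characteristic equation is r^2 - 2r - 8 = 0, which factors as (r - 4)(r + 2) = 0.
So the roots are 4 and -2. Since |4| > |-2| and the coefficient of 4^m is non-zero, the ratio tends to 4.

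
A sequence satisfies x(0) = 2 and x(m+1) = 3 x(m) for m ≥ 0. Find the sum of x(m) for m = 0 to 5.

x(1) = 3·2 = 6
x(2) = 3·6 = 18
x(3) = 3·18 = 54
x(4) = 3·54 = 162
x(5) = 3·162 = 486
Sum = 2 + 6 + 18 + 54 + 162 + 486 = 728

728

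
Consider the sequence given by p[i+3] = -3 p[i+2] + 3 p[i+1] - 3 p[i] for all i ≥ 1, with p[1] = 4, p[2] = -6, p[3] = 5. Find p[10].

-160326

p[4] = -3*5 + 3*(-6) - 3*4 = -45
p[5] = -3*(-45) + 3*5 - 3*(-6) = 168
p[6] = -3*168 + 3*(-45) - 3*5 = -654
p[7] = -3*(-654) + 3*168 - 3*(-45) = 2601
p[8] = -3*2601 + 3*(-654) - 3*168 = -10269
p[9] = -3*(-10269) + 3*2601 - 3*(-654) = 40572
p[10] = -3*40572 + 3*(-10269) - 3*2601 = -160326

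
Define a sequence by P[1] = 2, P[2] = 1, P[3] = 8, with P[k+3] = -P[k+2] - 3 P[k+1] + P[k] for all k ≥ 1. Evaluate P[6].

P[4] = -8 - 3(1) + 2 = -9
P[5] = -(-9) - 3(8) + 1 = -14
P[6] = -(-14) - 3(-9) + 8 = 49

49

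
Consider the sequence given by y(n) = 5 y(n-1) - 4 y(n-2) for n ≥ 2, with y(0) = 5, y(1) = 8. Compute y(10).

y(2) = 5(8) - 4(5) = 20
y(3) = 5(20) - 4(8) = 68
y(4) = 5(68) - 4(20) = 260
y(5) = 5(260) - 4(68) = 1028
y(6) = 5(1028) - 4(260) = 4100
y(7) = 5(4100) - 4(1028) = 16388
y(8) = 5(16388) - 4(4100) = 65540
y(9) = 5(65540) - 4(16388) = 262148
y(10) = 5(262148) - 4(65540) = 1048580

1048580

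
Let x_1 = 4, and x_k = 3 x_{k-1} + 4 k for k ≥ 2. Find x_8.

x_2 = 3(4) + 8 = 20
x_3 = 3(20) + 12 = 72
x_4 = 3(72) + 16 = 232
x_5 = 3(232) + 20 = 716
x_6 = 3(716) + 24 = 2172
x_7 = 3(2172) + 28 = 6544
x_8 = 3(6544) + 32 = 19664

19664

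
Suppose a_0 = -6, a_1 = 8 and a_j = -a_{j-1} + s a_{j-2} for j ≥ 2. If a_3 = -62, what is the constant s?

a_2 = -8 - 6s
a_3 = 8 + 14s
So 8 + 14s = -62, giving s = -5.

-5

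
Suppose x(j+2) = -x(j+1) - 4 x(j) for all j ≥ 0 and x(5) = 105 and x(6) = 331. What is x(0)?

Rearranging, x(j-2) = (x(j) + x(j-1)) / -4.
x(4) = (331 + 105) / -4 = 436/-4 = -109
x(3) = (105 + (-109)) / -4 = -4/-4 = 1
x(2) = (-109 + 1) / -4 = -108/-4 = 27
x(1) = (1 + 27) / -4 = 28/-4 = -7
x(0) = (27 + (-7)) / -4 = 20/-4 = -5

-5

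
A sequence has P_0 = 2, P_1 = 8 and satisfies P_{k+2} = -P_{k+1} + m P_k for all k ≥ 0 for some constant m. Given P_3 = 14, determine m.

1

P_2 = -8 + 2m
P_3 = 8 + 6m
So 8 + 6m = 14, giving m = 1.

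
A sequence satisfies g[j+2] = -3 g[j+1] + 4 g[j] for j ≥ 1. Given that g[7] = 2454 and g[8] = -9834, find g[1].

Rearranging, g[j-2] = (g[j] + 3 g[j-1]) / 4.
g[6] = (-9834 + 3*2454) / 4 = -2472/4 = -618
g[5] = (2454 + 3*(-618)) / 4 = 600/4 = 150
g[4] = (-618 + 3*150) / 4 = -168/4 = -42
g[3] = (150 + 3*(-42)) / 4 = 24/4 = 6
g[2] = (-42 + 3*6) / 4 = -24/4 = -6
g[1] = (6 + 3*(-6)) / 4 = -12/4 = -3

-3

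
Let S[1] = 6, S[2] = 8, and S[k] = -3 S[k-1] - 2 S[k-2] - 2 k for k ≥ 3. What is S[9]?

S[3] = -3(8) - 2(6) - 6 = -42
S[4] = -3(-42) - 2(8) - 8 = 102
S[5] = -3(102) - 2(-42) - 10 = -232
S[6] = -3(-232) - 2(102) - 12 = 480
S[7] = -3(480) - 2(-232) - 14 = -990
S[8] = -3(-990) - 2(480) - 16 = 1994
S[9] = -3(1994) - 2(-990) - 18 = -4020

-4020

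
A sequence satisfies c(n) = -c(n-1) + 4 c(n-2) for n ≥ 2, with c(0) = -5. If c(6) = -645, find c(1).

Let c(1) = x.
c(2) = -20 - x
c(3) = 20 + 5x
c(4) = -100 - 9x
c(5) = 180 + 29x
c(6) = -580 - 65x
So -580 - 65x = -645, giving x = 1.

1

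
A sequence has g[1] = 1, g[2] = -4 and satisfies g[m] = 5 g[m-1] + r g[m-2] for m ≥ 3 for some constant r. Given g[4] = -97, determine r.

g[3] = -20 + r
g[4] = -100 + r
So -100 + r = -97, giving r = 3.

3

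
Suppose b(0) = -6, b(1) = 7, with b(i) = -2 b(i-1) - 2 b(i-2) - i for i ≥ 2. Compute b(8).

b(2) = -2·7 - 2·(-6) - 2 = -4
b(3) = -2·(-4) - 2·7 - 3 = -9
b(4) = -2·(-9) - 2·(-4) - 4 = 22
b(5) = -2·22 - 2·(-9) - 5 = -31
b(6) = -2·(-31) - 2·22 - 6 = 12
b(7) = -2·12 - 2·(-31) - 7 = 31
b(8) = -2·31 - 2·12 - 8 = -94

-94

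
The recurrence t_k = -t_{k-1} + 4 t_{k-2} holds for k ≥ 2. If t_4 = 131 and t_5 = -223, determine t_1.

Rearranging, t_{k-2} = (t_k + t_{k-1}) / 4.
t_3 = (-223 + 131) / 4 = -92/4 = -23
t_2 = (131 + (-23)) / 4 = 108/4 = 27
t_1 = (-23 + 27) / 4 = 4/4 = 1

1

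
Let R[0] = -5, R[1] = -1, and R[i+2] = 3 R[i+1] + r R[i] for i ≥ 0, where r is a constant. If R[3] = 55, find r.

R[2] = -3 - 5r
R[3] = -9 - 16r
So -9 - 16r = 55, giving r = -4.

-4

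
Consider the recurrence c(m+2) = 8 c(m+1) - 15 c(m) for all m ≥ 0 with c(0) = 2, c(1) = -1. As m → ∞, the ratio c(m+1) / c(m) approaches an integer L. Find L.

The characteristic equation is r^2 - 8r + 15 = 0, which factors as (r - 5)(r - 3) = 0.
So the roots are 5 and 3. Since |5| > |3| and the coefficient of 5^m is non-zero, the ratio tends to 5.

5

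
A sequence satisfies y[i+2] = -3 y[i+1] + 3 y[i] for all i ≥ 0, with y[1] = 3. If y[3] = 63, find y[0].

-3

Let y[0] = x.
y[2] = -9 + 3x
y[3] = 36 - 9x
So 36 - 9x = 63, giving x = -3.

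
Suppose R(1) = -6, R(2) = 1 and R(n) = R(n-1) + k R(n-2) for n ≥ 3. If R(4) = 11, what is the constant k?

-2

R(3) = 1 - 6k
R(4) = 1 - 5k
So 1 - 5k = 11, giving k = -2.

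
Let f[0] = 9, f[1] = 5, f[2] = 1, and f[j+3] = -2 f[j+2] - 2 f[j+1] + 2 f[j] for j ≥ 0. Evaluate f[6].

24

f[3] = -2*1 - 2*5 + 2*9 = 6
f[4] = -2*6 - 2*1 + 2*5 = -4
f[5] = -2*(-4) - 2*6 + 2*1 = -2
f[6] = -2*(-2) - 2*(-4) + 2*6 = 24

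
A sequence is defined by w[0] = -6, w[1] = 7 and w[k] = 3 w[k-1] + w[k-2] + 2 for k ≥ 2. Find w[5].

659

w[2] = 3(7) + (-6) + 2 = 17
w[3] = 3(17) + 7 + 2 = 60
w[4] = 3(60) + 17 + 2 = 199
w[5] = 3(199) + 60 + 2 = 659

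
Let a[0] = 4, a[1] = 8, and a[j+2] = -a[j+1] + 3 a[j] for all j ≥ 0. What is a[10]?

-3176

a[2] = -8 + 3(4) = 4
a[3] = -4 + 3(8) = 20
a[4] = -20 + 3(4) = -8
a[5] = -(-8) + 3(20) = 68
a[6] = -68 + 3(-8) = -92
a[7] = -(-92) + 3(68) = 296
a[8] = -296 + 3(-92) = -572
a[9] = -(-572) + 3(296) = 1460
a[10] = -1460 + 3(-572) = -3176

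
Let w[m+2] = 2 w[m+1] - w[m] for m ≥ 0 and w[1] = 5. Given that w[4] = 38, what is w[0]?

Let w[0] = z.
w[2] = 10 - z
w[3] = 15 - 2z
w[4] = 20 - 3z
So 20 - 3z = 38, giving z = -6.

-6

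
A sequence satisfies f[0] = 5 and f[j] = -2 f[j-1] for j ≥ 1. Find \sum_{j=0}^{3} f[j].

-25

f[1] = -2(5) = -10
f[2] = -2(-10) = 20
f[3] = -2(20) = -40
Sum = 5 + (-10) + 20 + (-40) = -25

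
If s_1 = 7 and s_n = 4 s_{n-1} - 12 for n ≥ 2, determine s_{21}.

3298534883332

The fixed point is -12/(1 - 4) = 4, so s_n - 4 = 4(s_{n-1} - 4).
Hence s_n = 3·4^{n-1} + 4.
s_{21} = 3·4^{20} + 4 = 3·1099511627776 + 4 = 3298534883332.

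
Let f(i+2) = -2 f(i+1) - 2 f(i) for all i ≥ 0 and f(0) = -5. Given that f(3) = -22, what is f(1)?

-1

Let f(1) = v.
f(2) = 10 - 2v
f(3) = -20 + 2v
So -20 + 2v = -22, giving v = -1.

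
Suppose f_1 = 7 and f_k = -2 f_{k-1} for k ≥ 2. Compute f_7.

f_2 = -2*7 = -14
f_3 = -2*(-14) = 28
f_4 = -2*28 = -56
f_5 = -2*(-56) = 112
f_6 = -2*112 = -224
f_7 = -2*(-224) = 448

448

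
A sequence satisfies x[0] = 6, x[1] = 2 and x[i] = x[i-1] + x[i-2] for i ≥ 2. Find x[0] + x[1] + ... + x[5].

x[2] = 2 + 6 = 8
x[3] = 8 + 2 = 10
x[4] = 10 + 8 = 18
x[5] = 18 + 10 = 28
Sum = 6 + 2 + 8 + 10 + 18 + 28 = 72

72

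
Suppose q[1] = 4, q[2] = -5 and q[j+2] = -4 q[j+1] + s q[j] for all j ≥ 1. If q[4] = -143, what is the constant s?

q[3] = 20 + 4s
q[4] = -80 - 21s
So -80 - 21s = -143, giving s = 3.

3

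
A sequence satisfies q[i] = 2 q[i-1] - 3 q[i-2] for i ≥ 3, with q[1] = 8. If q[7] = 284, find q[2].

-2

Let q[2] = z.
q[3] = -24 + 2z
q[4] = -48 + z
q[5] = -24 - 4z
q[6] = 96 - 11z
q[7] = 264 - 10z
So 264 - 10z = 284, giving z = -2.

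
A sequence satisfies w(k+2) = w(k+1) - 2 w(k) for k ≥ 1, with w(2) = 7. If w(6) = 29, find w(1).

6

Let w(1) = y.
w(3) = 7 - 2y
w(4) = -7 - 2y
w(5) = -21 + 2y
w(6) = -7 + 6y
So -7 + 6y = 29, giving y = 6.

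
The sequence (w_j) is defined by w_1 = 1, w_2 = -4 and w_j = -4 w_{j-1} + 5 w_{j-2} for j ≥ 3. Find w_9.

325521

w_3 = -4*(-4) + 5*1 = 21
w_4 = -4*21 + 5*(-4) = -104
w_5 = -4*(-104) + 5*21 = 521
w_6 = -4*521 + 5*(-104) = -2604
w_7 = -4*(-2604) + 5*521 = 13021
w_8 = -4*13021 + 5*(-2604) = -65104
w_9 = -4*(-65104) + 5*13021 = 325521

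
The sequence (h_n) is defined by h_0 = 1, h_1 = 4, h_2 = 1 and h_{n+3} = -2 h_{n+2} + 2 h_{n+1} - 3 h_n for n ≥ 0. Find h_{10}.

-9088

h_3 = -2·1 + 2·4 - 3·1 = 3
h_4 = -2·3 + 2·1 - 3·4 = -16
h_5 = -2·(-16) + 2·3 - 3·1 = 35
h_6 = -2·35 + 2·(-16) - 3·3 = -111
h_7 = -2·(-111) + 2·35 - 3·(-16) = 340
h_8 = -2·340 + 2·(-111) - 3·35 = -1007
h_9 = -2·(-1007) + 2·340 - 3·(-111) = 3027
h_{10} = -2·3027 + 2·(-1007) - 3·340 = -9088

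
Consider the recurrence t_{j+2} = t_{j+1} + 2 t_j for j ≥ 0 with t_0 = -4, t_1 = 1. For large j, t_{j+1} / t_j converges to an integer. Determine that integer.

2

The characteristic equation is r^2 - r - 2 = 0, which factors as (r - 2)(r + 1) = 0.
So the roots are 2 and -1. Since |2| > |-1| and the coefficient of 2^j is non-zero, the ratio tends to 2.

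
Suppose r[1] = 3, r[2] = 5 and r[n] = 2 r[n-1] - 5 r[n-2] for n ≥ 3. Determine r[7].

r[3] = 2·5 - 5·3 = -5
r[4] = 2·(-5) - 5·5 = -35
r[5] = 2·(-35) - 5·(-5) = -45
r[6] = 2·(-45) - 5·(-35) = 85
r[7] = 2·85 - 5·(-45) = 395

395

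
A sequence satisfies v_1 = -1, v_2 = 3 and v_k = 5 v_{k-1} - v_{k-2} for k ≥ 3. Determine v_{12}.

v_3 = 5*3 - (-1) = 16
v_4 = 5*16 - 3 = 77
v_5 = 5*77 - 16 = 369
v_6 = 5*369 - 77 = 1768
v_7 = 5*1768 - 369 = 8471
v_8 = 5*8471 - 1768 = 40587
v_9 = 5*40587 - 8471 = 194464
v_{10} = 5*194464 - 40587 = 931733
v_{11} = 5*931733 - 194464 = 4464201
v_{12} = 5*4464201 - 931733 = 21389272

21389272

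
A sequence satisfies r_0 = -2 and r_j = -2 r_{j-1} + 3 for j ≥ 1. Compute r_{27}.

402653185

The fixed point is 3/(1 + 2) = 1, so r_j - 1 = -2(r_{j-1} - 1).
Hence r_j = -3·(-2)^j + 1.
r_{27} = -3·(-2)^{27} + 1 = -3·-134217728 + 1 = 402653185.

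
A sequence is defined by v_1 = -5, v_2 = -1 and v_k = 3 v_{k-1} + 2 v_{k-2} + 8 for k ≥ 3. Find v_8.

v_3 = 3(-1) + 2(-5) + 8 = -5
v_4 = 3(-5) + 2(-1) + 8 = -9
v_5 = 3(-9) + 2(-5) + 8 = -29
v_6 = 3(-29) + 2(-9) + 8 = -97
v_7 = 3(-97) + 2(-29) + 8 = -341
v_8 = 3(-341) + 2(-97) + 8 = -1209

-1209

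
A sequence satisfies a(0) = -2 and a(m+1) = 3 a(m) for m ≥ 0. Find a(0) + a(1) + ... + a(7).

a(1) = 3(-2) = -6
a(2) = 3(-6) = -18
a(3) = 3(-18) = -54
a(4) = 3(-54) = -162
a(5) = 3(-162) = -486
a(6) = 3(-486) = -1458
a(7) = 3(-1458) = -4374
Sum = (-2) + (-6) + (-18) + (-54) + (-162) + (-486) + (-1458) + (-4374) = -6560

-6560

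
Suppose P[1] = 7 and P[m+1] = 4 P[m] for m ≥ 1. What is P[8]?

114688

P[2] = 4*7 = 28
P[3] = 4*28 = 112
P[4] = 4*112 = 448
P[5] = 4*448 = 1792
P[6] = 4*1792 = 7168
P[7] = 4*7168 = 28672
P[8] = 4*28672 = 114688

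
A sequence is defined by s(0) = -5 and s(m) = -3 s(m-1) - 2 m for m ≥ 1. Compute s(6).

-3375

s(1) = -3(-5) - 2 = 13
s(2) = -3(13) - 4 = -43
s(3) = -3(-43) - 6 = 123
s(4) = -3(123) - 8 = -377
s(5) = -3(-377) - 10 = 1121
s(6) = -3(1121) - 12 = -3375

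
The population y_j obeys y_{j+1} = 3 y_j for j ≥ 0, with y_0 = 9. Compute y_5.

2187

y_1 = 3·9 = 27
y_2 = 3·27 = 81
y_3 = 3·81 = 243
y_4 = 3·243 = 729
y_5 = 3·729 = 2187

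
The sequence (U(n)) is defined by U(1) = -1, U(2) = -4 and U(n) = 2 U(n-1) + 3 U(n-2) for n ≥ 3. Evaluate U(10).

U(3) = 2*(-4) + 3*(-1) = -11
U(4) = 2*(-11) + 3*(-4) = -34
U(5) = 2*(-34) + 3*(-11) = -101
U(6) = 2*(-101) + 3*(-34) = -304
U(7) = 2*(-304) + 3*(-101) = -911
U(8) = 2*(-911) + 3*(-304) = -2734
U(9) = 2*(-2734) + 3*(-911) = -8201
U(10) = 2*(-8201) + 3*(-2734) = -24604

-24604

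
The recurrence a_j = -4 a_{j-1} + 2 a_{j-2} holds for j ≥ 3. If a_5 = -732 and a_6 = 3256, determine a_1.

Rearranging, a_{j-2} = (a_j + 4 a_{j-1}) / 2.
a_4 = (3256 + 4*(-732)) / 2 = 328/2 = 164
a_3 = (-732 + 4*164) / 2 = -76/2 = -38
a_2 = (164 + 4*(-38)) / 2 = 12/2 = 6
a_1 = (-38 + 4*6) / 2 = -14/2 = -7

-7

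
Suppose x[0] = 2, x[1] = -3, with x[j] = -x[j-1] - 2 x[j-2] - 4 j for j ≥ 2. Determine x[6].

3

x[2] = -(-3) - 2(2) - 8 = -9
x[3] = -(-9) - 2(-3) - 12 = 3
x[4] = -3 - 2(-9) - 16 = -1
x[5] = -(-1) - 2(3) - 20 = -25
x[6] = -(-25) - 2(-1) - 24 = 3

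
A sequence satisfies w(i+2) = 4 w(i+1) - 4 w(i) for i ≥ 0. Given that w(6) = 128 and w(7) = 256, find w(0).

2

Rearranging, w(i-2) = (w(i) - 4 w(i-1)) / -4.
w(5) = (256 - 4·128) / -4 = -256/-4 = 64
w(4) = (128 - 4·64) / -4 = -128/-4 = 32
w(3) = (64 - 4·32) / -4 = -64/-4 = 16
w(2) = (32 - 4·16) / -4 = -32/-4 = 8
w(1) = (16 - 4·8) / -4 = -16/-4 = 4
w(0) = (8 - 4·4) / -4 = -8/-4 = 2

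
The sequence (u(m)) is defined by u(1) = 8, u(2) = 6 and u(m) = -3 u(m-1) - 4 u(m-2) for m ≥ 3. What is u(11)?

-6482

u(3) = -3*6 - 4*8 = -50
u(4) = -3*(-50) - 4*6 = 126
u(5) = -3*126 - 4*(-50) = -178
u(6) = -3*(-178) - 4*126 = 30
u(7) = -3*30 - 4*(-178) = 622
u(8) = -3*622 - 4*30 = -1986
u(9) = -3*(-1986) - 4*622 = 3470
u(10) = -3*3470 - 4*(-1986) = -2466
u(11) = -3*(-2466) - 4*3470 = -6482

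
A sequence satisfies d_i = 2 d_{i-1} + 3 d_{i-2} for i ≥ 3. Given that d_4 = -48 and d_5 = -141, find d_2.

Rearranging, d_{i-2} = (d_i - 2 d_{i-1}) / 3.
d_3 = (-141 - 2·(-48)) / 3 = -45/3 = -15
d_2 = (-48 - 2·(-15)) / 3 = -18/3 = -6

-6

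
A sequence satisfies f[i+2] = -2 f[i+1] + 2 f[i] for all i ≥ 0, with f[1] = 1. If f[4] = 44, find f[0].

Let f[0] = w.
f[2] = -2 + 2w
f[3] = 6 - 4w
f[4] = -16 + 12w
So -16 + 12w = 44, giving w = 5.

5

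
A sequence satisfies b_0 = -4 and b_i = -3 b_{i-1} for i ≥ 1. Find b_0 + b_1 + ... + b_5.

b_1 = -3·(-4) = 12
b_2 = -3·12 = -36
b_3 = -3·(-36) = 108
b_4 = -3·108 = -324
b_5 = -3·(-324) = 972
Sum = (-4) + 12 + (-36) + 108 + (-324) + 972 = 728

728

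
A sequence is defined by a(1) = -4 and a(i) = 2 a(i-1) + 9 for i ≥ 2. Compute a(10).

a(2) = 2*(-4) + 9 = 1
a(3) = 2*1 + 9 = 11
a(4) = 2*11 + 9 = 31
a(5) = 2*31 + 9 = 71
a(6) = 2*71 + 9 = 151
a(7) = 2*151 + 9 = 311
a(8) = 2*311 + 9 = 631
a(9) = 2*631 + 9 = 1271
a(10) = 2*1271 + 9 = 2551

2551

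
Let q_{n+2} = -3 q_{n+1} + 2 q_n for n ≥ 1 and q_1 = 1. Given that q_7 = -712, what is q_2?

Let q_2 = y.
q_3 = 2 - 3y
q_4 = -6 + 11y
q_5 = 22 - 39y
q_6 = -78 + 139y
q_7 = 278 - 495y
So 278 - 495y = -712, giving y = 2.

2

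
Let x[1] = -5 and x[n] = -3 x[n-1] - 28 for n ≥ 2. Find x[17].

The fixed point is -28/(1 + 3) = -7, so x[n] + 7 = -3(x[n-1] + 7).
Hence x[n] = 2·(-3)^{n-1} - 7.
x[17] = 2·(-3)^{16} - 7 = 2·43046721 - 7 = 86093435.

86093435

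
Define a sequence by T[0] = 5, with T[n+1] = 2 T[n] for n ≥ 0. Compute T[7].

640

T[1] = 2(5) = 10
T[2] = 2(10) = 20
T[3] = 2(20) = 40
T[4] = 2(40) = 80
T[5] = 2(80) = 160
T[6] = 2(160) = 320
T[7] = 2(320) = 640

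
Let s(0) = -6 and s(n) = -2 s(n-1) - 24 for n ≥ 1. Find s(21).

-4194312

The fixed point is -24/(1 + 2) = -8, so s(n) + 8 = -2(s(n-1) + 8).
Hence s(n) = 2·(-2)^n - 8.
s(21) = 2·(-2)^{21} - 8 = 2·-2097152 - 8 = -4194312.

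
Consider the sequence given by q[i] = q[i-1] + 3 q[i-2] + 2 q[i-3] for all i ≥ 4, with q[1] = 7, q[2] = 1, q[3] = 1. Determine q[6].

79

q[4] = 1 + 3(1) + 2(7) = 18
q[5] = 18 + 3(1) + 2(1) = 23
q[6] = 23 + 3(18) + 2(1) = 79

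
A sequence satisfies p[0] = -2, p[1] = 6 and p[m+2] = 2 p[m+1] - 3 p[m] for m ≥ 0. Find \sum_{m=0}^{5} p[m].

p[2] = 2*6 - 3*(-2) = 18
p[3] = 2*18 - 3*6 = 18
p[4] = 2*18 - 3*18 = -18
p[5] = 2*(-18) - 3*18 = -90
Sum = (-2) + 6 + 18 + 18 + (-18) + (-90) = -68

-68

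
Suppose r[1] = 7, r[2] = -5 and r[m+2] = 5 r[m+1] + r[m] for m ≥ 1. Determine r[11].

-9663993

r[3] = 5·(-5) + 7 = -18
r[4] = 5·(-18) + (-5) = -95
r[5] = 5·(-95) + (-18) = -493
r[6] = 5·(-493) + (-95) = -2560
r[7] = 5·(-2560) + (-493) = -13293
r[8] = 5·(-13293) + (-2560) = -69025
r[9] = 5·(-69025) + (-13293) = -358418
r[10] = 5·(-358418) + (-69025) = -1861115
r[11] = 5·(-1861115) + (-358418) = -9663993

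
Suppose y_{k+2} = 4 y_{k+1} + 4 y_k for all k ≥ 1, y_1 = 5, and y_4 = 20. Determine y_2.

-3

Let y_2 = w.
y_3 = 20 + 4w
y_4 = 80 + 20w
So 80 + 20w = 20, giving w = -3.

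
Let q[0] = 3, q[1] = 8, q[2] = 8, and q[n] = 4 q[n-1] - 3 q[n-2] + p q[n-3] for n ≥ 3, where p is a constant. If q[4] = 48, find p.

2

q[3] = 8 + 3p
q[4] = 8 + 20p
So 8 + 20p = 48, giving p = 2.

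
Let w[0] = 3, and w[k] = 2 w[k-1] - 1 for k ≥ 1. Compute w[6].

129

w[1] = 2·3 - 1 = 5
w[2] = 2·5 - 1 = 9
w[3] = 2·9 - 1 = 17
w[4] = 2·17 - 1 = 33
w[5] = 2·33 - 1 = 65
w[6] = 2·65 - 1 = 129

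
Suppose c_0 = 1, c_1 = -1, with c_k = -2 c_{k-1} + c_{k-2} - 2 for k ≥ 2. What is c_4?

9

c_2 = -2(-1) + 1 - 2 = 1
c_3 = -2(1) + (-1) - 2 = -5
c_4 = -2(-5) + 1 - 2 = 9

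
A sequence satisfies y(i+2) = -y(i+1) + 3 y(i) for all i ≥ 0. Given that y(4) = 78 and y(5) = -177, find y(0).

3

Rearranging, y(i-2) = (y(i) + y(i-1)) / 3.
y(3) = (-177 + 78) / 3 = -99/3 = -33
y(2) = (78 + (-33)) / 3 = 45/3 = 15
y(1) = (-33 + 15) / 3 = -18/3 = -6
y(0) = (15 + (-6)) / 3 = 9/3 = 3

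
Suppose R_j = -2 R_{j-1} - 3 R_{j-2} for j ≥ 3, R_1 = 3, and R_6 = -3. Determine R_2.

Let R_2 = w.
R_3 = -9 - 2w
R_4 = 18 + w
R_5 = -9 + 4w
R_6 = -36 - 11w
So -36 - 11w = -3, giving w = -3.

-3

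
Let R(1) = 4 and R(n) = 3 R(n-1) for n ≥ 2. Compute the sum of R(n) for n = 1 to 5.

484

R(2) = 3(4) = 12
R(3) = 3(12) = 36
R(4) = 3(36) = 108
R(5) = 3(108) = 324
Sum = 4 + 12 + 36 + 108 + 324 = 484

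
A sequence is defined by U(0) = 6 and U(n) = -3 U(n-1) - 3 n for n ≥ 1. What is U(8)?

43050

U(1) = -3(6) - 3 = -21
U(2) = -3(-21) - 6 = 57
U(3) = -3(57) - 9 = -180
U(4) = -3(-180) - 12 = 528
U(5) = -3(528) - 15 = -1599
U(6) = -3(-1599) - 18 = 4779
U(7) = -3(4779) - 21 = -14358
U(8) = -3(-14358) - 24 = 43050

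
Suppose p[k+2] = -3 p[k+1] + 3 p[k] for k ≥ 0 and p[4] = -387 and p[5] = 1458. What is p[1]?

Rearranging, p[k-2] = (p[k] + 3 p[k-1]) / 3.
p[3] = (1458 + 3*(-387)) / 3 = 297/3 = 99
p[2] = (-387 + 3*99) / 3 = -90/3 = -30
p[1] = (99 + 3*(-30)) / 3 = 9/3 = 3

3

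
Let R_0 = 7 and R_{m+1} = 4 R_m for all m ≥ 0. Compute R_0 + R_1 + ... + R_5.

R_1 = 4·7 = 28
R_2 = 4·28 = 112
R_3 = 4·112 = 448
R_4 = 4·448 = 1792
R_5 = 4·1792 = 7168
Sum = 7 + 28 + 112 + 448 + 1792 + 7168 = 9555

9555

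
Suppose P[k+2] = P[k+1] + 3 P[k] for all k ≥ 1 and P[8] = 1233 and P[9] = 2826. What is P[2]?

9

Rearranging, P[k-2] = (P[k] - P[k-1]) / 3.
P[7] = (2826 - 1233) / 3 = 1593/3 = 531
P[6] = (1233 - 531) / 3 = 702/3 = 234
P[5] = (531 - 234) / 3 = 297/3 = 99
P[4] = (234 - 99) / 3 = 135/3 = 45
P[3] = (99 - 45) / 3 = 54/3 = 18
P[2] = (45 - 18) / 3 = 27/3 = 9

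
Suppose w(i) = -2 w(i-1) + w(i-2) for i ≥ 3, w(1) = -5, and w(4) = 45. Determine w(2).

Let w(2) = y.
w(3) = -5 - 2y
w(4) = 10 + 5y
So 10 + 5y = 45, giving y = 7.

7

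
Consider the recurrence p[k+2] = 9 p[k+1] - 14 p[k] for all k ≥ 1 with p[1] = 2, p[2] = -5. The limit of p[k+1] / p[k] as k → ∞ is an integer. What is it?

The characteristic equation is r^2 - 9r + 14 = 0, which factors as (r - 7)(r - 2) = 0.
So the roots are 7 and 2. Since |7| > |2| and the coefficient of 7^k is non-zero, the ratio tends to 7.

7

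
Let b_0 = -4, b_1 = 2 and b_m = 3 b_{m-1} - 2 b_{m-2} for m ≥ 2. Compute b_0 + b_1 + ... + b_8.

b_2 = 3·2 - 2·(-4) = 14
b_3 = 3·14 - 2·2 = 38
b_4 = 3·38 - 2·14 = 86
b_5 = 3·86 - 2·38 = 182
b_6 = 3·182 - 2·86 = 374
b_7 = 3·374 - 2·182 = 758
b_8 = 3·758 - 2·374 = 1526
Sum = (-4) + 2 + 14 + 38 + 86 + 182 + 374 + 758 + 1526 = 2976

2976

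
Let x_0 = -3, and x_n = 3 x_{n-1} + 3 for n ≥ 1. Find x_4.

x_1 = 3(-3) + 3 = -6
x_2 = 3(-6) + 3 = -15
x_3 = 3(-15) + 3 = -42
x_4 = 3(-42) + 3 = -123

-123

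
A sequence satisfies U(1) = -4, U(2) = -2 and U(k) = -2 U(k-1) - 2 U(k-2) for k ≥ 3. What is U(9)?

-64

U(3) = -2·(-2) - 2·(-4) = 12
U(4) = -2·12 - 2·(-2) = -20
U(5) = -2·(-20) - 2·12 = 16
U(6) = -2·16 - 2·(-20) = 8
U(7) = -2·8 - 2·16 = -48
U(8) = -2·(-48) - 2·8 = 80
U(9) = -2·80 - 2·(-48) = -64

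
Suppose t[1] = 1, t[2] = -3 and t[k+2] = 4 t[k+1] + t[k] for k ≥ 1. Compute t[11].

-1149851

t[3] = 4·(-3) + 1 = -11
t[4] = 4·(-11) + (-3) = -47
t[5] = 4·(-47) + (-11) = -199
t[6] = 4·(-199) + (-47) = -843
t[7] = 4·(-843) + (-199) = -3571
t[8] = 4·(-3571) + (-843) = -15127
t[9] = 4·(-15127) + (-3571) = -64079
t[10] = 4·(-64079) + (-15127) = -271443
t[11] = 4·(-271443) + (-64079) = -1149851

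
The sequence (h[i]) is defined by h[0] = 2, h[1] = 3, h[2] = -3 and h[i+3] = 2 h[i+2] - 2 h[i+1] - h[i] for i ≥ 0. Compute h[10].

-233

h[3] = 2*(-3) - 2*3 - 2 = -14
h[4] = 2*(-14) - 2*(-3) - 3 = -25
h[5] = 2*(-25) - 2*(-14) - (-3) = -19
h[6] = 2*(-19) - 2*(-25) - (-14) = 26
h[7] = 2*26 - 2*(-19) - (-25) = 115
h[8] = 2*115 - 2*26 - (-19) = 197
h[9] = 2*197 - 2*115 - 26 = 138
h[10] = 2*138 - 2*197 - 115 = -233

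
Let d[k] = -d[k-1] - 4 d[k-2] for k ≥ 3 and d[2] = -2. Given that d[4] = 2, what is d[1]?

Let d[1] = x.
d[3] = 2 - 4x
d[4] = 6 + 4x
So 6 + 4x = 2, giving x = -1.

-1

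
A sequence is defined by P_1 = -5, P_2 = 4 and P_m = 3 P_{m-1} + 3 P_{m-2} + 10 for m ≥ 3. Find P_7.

2347

P_3 = 3·4 + 3·(-5) + 10 = 7
P_4 = 3·7 + 3·4 + 10 = 43
P_5 = 3·43 + 3·7 + 10 = 160
P_6 = 3·160 + 3·43 + 10 = 619
P_7 = 3·619 + 3·160 + 10 = 2347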